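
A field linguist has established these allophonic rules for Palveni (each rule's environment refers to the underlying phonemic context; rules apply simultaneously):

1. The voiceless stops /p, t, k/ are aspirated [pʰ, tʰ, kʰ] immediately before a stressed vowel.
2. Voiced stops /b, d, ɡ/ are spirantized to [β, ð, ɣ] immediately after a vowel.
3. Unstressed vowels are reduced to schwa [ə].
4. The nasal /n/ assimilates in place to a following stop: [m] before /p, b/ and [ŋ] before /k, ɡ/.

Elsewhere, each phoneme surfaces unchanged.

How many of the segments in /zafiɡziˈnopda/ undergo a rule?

Segments that undergo a rule: /a/ → [ə] (rule 3); /i/ → [ə] (rule 3); /ɡ/ → [ɣ] (rule 2); /i/ → [ə] (rule 3); /a/ → [ə] (rule 3).
All other segments surface unchanged.

5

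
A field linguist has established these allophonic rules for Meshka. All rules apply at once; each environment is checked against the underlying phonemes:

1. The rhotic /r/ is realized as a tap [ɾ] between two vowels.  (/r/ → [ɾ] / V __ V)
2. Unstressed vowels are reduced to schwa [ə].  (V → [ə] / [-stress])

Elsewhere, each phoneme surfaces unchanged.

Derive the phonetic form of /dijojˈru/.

/i/ (between /d/ and /j/): in an unstressed syllable, so rule 2 applies → [ə].
/o/ — between /j/ and /j/, in an unstressed syllable — surfaces as [ə] (rule 2).
/r/ — between /j/ and /u/; rule 1 does not apply here → [r].
/u/ (word-final) fails the environment for rule 2, so it stays [u].

[dəjəjˈru]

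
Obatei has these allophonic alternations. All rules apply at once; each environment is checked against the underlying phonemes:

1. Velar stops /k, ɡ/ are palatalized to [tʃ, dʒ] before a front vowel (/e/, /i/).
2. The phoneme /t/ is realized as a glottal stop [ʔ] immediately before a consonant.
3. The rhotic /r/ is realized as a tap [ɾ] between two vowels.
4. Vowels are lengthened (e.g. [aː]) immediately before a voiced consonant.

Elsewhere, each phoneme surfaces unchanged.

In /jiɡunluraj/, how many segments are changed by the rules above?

5

Segments that undergo a rule: /i/ → [iː] (rule 4); /u/ → [uː] (rule 4); /u/ → [uː] (rule 4); /r/ → [ɾ] (rule 3); /a/ → [aː] (rule 4).
All other segments surface unchanged.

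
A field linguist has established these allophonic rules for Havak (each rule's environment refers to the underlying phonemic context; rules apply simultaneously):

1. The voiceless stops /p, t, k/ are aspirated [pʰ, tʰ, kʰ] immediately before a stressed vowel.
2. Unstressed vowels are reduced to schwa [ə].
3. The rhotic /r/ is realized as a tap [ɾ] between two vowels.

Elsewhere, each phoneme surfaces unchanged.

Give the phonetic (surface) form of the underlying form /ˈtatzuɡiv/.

[ˈtʰatzəɡəv]

/t/ (word-initial) occurs immediately before a stressed vowel → [tʰ] by rule 1.
/a/ (between /t/ and /t/) fails the environment for rule 2, so it stays [a].
/t/ (between /a/ and /z/) is in the target of rule 1 but the environment (immediately before a stressed vowel) is not met → [t].
/z/ (between /t/ and /u/) is unaffected → [z].
Rule 2 applies to /u/ (between /z/ and /ɡ/: in an unstressed syllable) → [ə].
/ɡ/ — not in any rule's target class → [ɡ].
/i/ — between /ɡ/ and /v/, in an unstressed syllable — surfaces as [ə] (rule 2).
/v/ — not in any rule's target class → [v].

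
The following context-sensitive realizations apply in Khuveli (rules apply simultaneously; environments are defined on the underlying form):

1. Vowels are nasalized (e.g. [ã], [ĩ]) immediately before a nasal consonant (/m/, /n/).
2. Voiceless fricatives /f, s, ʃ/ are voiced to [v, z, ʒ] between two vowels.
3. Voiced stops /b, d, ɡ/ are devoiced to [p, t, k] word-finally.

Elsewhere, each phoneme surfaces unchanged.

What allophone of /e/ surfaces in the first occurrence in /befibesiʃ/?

/e/ (between /b/ and /f/): rule 1 targets it, but not before a nasal consonant → unchanged [e].

[e]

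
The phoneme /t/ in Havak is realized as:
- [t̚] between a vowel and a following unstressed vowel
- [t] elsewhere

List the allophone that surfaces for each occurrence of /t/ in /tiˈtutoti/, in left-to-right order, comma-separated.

[t], [t], [t̚], [t̚]

Occurrence 1 (position 1): no conditioning environment matches → elsewhere allophone [t].
Occurrence 2 (position 3): no conditioning environment matches → elsewhere allophone [t].
Occurrence 3 (position 5): between a vowel and a following unstressed vowel → [t̚].
Occurrence 4 (position 7): between a vowel and a following unstressed vowel → [t̚].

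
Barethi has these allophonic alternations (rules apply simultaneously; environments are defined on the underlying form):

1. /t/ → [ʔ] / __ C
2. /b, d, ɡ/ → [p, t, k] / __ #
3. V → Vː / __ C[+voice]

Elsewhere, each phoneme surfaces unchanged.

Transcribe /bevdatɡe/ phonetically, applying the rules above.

[beːvdaʔɡe]

/b/ (word-initial): rule 2 targets it, but not word-finally → unchanged [b].
Rule 3 applies to /e/ (between /b/ and /v/: before a voiced consonant) → [eː].
/d/ — between /v/ and /a/; rule 2 does not apply here → [d].
/a/ (between /d/ and /t/) fails the environment for rule 3, so it stays [a].
Rule 1 applies to /t/ (between /a/ and /ɡ/: immediately before a consonant) → [ʔ].
/ɡ/ (between /t/ and /e/): rule 2 targets it, but not word-finally → unchanged [ɡ].
/e/ (word-final) fails the environment for rule 3, so it stays [e].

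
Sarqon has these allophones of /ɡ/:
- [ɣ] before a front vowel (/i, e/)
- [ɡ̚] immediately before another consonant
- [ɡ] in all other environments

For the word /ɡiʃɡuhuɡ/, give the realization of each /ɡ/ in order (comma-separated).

Occurrence 1 (position 1): before a front vowel (/i, e/) → [ɣ].
Occurrence 2 (position 4): no conditioning environment matches → elsewhere allophone [ɡ].
Occurrence 3 (position 8): no conditioning environment matches → elsewhere allophone [ɡ].

[ɣ], [ɡ], [ɡ]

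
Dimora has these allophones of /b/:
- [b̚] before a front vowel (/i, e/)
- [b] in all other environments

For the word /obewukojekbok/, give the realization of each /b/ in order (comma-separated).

[b̚], [b]

Occurrence 1 (position 2): before a front vowel (/i, e/) → [b̚].
Occurrence 2 (position 11): no conditioning environment matches → elsewhere allophone [b].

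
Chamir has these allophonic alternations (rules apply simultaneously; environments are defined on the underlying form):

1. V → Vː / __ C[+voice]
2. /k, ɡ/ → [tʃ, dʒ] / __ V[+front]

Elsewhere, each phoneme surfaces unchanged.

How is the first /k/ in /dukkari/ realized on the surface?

[k]

/k/ (between /u/ and /k/) is in the target of rule 2 but the environment (before a front vowel) is not met → [k].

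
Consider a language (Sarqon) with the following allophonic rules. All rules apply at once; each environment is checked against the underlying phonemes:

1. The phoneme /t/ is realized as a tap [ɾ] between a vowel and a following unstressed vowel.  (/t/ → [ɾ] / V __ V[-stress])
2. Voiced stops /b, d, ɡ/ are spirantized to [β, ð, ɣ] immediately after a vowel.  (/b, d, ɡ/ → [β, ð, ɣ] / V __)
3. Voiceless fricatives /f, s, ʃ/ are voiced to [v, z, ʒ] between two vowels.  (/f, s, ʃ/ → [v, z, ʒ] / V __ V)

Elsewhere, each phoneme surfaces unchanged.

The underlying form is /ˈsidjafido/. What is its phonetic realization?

[ˈsiðjaviðo]

/s/ (word-initial) fails the environment for rule 3, so it stays [s].
/d/ meets the environment for rule 2 (immediately after a vowel) → [ð].
/f/ meets the environment for rule 3 (between two vowels) → [v].
Rule 2 applies to /d/ (between /i/ and /o/: immediately after a vowel) → [ð].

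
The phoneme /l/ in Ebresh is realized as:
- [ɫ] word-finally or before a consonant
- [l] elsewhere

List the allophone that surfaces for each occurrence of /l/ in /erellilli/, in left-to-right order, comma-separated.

[ɫ], [l], [ɫ], [l]

Occurrence 1 (position 4): word-finally or before a consonant → [ɫ].
Occurrence 2 (position 5): no conditioning environment matches → elsewhere allophone [l].
Occurrence 3 (position 7): word-finally or before a consonant → [ɫ].
Occurrence 4 (position 8): no conditioning environment matches → elsewhere allophone [l].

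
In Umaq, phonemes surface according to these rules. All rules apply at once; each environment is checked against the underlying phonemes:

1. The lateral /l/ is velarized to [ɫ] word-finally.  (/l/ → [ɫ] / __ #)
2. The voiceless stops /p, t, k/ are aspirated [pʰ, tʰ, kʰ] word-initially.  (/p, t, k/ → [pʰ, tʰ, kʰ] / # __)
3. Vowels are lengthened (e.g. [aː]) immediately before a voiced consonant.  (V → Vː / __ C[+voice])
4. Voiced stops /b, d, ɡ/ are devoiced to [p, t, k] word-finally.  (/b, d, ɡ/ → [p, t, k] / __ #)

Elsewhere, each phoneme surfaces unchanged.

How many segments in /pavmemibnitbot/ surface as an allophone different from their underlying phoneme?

4

Segments that undergo a rule: /p/ → [pʰ] (rule 2); /a/ → [aː] (rule 3); /e/ → [eː] (rule 3); /i/ → [iː] (rule 3).
All other segments surface unchanged.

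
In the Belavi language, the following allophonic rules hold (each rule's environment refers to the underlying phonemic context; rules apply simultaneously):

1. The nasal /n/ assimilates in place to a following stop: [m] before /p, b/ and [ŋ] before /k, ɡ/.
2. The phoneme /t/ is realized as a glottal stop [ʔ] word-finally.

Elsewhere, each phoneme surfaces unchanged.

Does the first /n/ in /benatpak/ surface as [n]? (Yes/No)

Yes

/n/ — between /e/ and /a/; rule 1 does not apply here → [n].
The actual realization is [n], which matches [n].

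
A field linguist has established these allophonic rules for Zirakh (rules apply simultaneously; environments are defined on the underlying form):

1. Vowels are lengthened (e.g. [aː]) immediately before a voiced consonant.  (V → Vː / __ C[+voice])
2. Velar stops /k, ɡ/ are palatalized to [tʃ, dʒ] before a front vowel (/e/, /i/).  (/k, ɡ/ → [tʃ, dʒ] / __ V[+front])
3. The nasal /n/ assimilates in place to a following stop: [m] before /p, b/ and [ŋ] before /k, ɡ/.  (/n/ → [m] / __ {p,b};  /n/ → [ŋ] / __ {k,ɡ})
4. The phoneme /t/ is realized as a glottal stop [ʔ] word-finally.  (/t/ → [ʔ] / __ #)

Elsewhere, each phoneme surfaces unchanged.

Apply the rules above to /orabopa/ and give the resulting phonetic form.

/o/ meets the environment for rule 1 (before a voiced consonant) → [oː].
/r/ stays [r].
/a/ (between /r/ and /b/): before a voiced consonant, so rule 1 applies → [aː].
/b/ stays [b].
/o/ (between /b/ and /p/) fails the environment for rule 1, so it stays [o].
/p/ stays [p].
/a/ — word-final; rule 1 does not apply here → [a].

[oːraːbopa]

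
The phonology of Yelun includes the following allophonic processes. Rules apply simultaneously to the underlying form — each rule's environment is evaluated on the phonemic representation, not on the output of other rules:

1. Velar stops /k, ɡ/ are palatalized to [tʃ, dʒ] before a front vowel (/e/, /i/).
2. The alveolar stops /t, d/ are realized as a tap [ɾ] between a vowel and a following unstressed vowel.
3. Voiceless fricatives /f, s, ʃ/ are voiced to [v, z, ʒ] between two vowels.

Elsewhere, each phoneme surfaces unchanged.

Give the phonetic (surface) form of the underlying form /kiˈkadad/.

[tʃiˈkaɾad]

/k/ (word-initial): before a front vowel, so rule 1 applies → [tʃ].
/i/ (between /k/ and /k/): no rule targets it → [i].
/k/ (between /i/ and /a/): rule 1 targets it, but not before a front vowel → unchanged [k].
/a/ (between /k/ and /d/) is unaffected → [a].
/d/ meets the environment for rule 2 (between a vowel and a following unstressed vowel) → [ɾ].
/a/ (between /d/ and /d/) is unaffected → [a].
/d/ (word-final) fails the environment for rule 2, so it stays [d].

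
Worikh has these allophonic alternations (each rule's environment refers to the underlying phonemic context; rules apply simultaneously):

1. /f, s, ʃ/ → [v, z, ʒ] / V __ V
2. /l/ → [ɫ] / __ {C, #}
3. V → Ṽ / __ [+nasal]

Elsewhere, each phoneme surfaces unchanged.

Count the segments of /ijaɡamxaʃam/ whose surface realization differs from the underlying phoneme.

Segments that undergo a rule: /a/ → [ã] (rule 3); /ʃ/ → [ʒ] (rule 1); /a/ → [ã] (rule 3).
All other segments surface unchanged.

3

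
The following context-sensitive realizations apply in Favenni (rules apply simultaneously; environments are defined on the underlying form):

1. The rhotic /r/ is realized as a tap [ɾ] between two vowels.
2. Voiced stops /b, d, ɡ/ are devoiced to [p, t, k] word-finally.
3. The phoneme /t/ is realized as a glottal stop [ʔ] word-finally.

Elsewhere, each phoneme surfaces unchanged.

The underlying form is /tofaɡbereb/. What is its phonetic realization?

/t/ — word-initial; rule 3 does not apply here → [t].
/ɡ/ (between /a/ and /b/) fails the environment for rule 2, so it stays [ɡ].
/b/ (between /ɡ/ and /e/) fails the environment for rule 2, so it stays [b].
/r/ — between /e/ and /e/, between two vowels — surfaces as [ɾ] (rule 1).
/b/ meets the environment for rule 2 (word-finally) → [p].

[tofaɡbeɾep]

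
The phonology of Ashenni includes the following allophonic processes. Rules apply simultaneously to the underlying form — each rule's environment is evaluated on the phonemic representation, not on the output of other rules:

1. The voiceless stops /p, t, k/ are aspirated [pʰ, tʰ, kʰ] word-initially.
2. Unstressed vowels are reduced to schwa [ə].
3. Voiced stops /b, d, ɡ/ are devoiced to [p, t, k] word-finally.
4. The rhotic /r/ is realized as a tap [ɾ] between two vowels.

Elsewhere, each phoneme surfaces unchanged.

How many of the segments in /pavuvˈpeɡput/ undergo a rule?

4

Segments that undergo a rule: /p/ → [pʰ] (rule 1); /a/ → [ə] (rule 2); /u/ → [ə] (rule 2); /u/ → [ə] (rule 2).
All other segments surface unchanged.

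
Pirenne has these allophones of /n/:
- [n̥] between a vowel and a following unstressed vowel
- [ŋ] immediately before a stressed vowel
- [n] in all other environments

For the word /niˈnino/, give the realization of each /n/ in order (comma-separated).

Occurrence 1 (position 1): no conditioning environment matches → elsewhere allophone [n].
Occurrence 2 (position 3): immediately before a stressed vowel → [ŋ].
Occurrence 3 (position 5): between a vowel and a following unstressed vowel → [n̥].

[n], [ŋ], [n̥]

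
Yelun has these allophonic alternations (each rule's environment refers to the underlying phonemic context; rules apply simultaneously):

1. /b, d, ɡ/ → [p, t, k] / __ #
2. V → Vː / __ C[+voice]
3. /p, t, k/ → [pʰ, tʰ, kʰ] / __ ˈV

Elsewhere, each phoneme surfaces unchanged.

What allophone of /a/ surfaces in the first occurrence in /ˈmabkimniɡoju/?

[aː]

/a/ meets the environment for rule 2 (before a voiced consonant) → [aː].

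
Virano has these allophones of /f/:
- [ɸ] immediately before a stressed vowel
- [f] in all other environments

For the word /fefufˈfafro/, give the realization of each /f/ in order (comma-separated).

[f], [f], [f], [ɸ], [f]

Occurrence 1 (position 1): no conditioning environment matches → elsewhere allophone [f].
Occurrence 2 (position 3): no conditioning environment matches → elsewhere allophone [f].
Occurrence 3 (position 5): no conditioning environment matches → elsewhere allophone [f].
Occurrence 4 (position 6): immediately before a stressed vowel → [ɸ].
Occurrence 5 (position 8): no conditioning environment matches → elsewhere allophone [f].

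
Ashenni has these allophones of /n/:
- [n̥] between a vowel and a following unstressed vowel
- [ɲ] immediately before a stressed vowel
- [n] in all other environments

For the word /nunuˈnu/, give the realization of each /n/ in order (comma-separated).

[n], [n̥], [ɲ]

Occurrence 1 (position 1): no conditioning environment matches → elsewhere allophone [n].
Occurrence 2 (position 3): between a vowel and a following unstressed vowel → [n̥].
Occurrence 3 (position 5): immediately before a stressed vowel → [ɲ].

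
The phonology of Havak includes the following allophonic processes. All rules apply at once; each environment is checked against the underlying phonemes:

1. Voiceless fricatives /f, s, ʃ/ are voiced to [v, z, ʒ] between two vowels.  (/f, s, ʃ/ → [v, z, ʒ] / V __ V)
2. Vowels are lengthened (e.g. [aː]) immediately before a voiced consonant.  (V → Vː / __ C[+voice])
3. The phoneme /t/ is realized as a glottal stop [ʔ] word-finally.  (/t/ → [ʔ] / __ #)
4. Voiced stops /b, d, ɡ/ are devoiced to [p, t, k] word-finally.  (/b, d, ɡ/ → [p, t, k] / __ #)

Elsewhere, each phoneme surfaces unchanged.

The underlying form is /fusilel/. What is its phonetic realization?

[fuziːleːl]

/f/ (word-initial) fails the environment for rule 1, so it stays [f].
/u/ (between /f/ and /s/) is in the target of rule 2 but the environment (before a voiced consonant) is not met → [u].
/s/ (between /u/ and /i/) occurs between two vowels → [z] by rule 1.
Rule 2 applies to /i/ (between /s/ and /l/: before a voiced consonant) → [iː].
/e/ — between /l/ and /l/, before a voiced consonant — surfaces as [eː] (rule 2).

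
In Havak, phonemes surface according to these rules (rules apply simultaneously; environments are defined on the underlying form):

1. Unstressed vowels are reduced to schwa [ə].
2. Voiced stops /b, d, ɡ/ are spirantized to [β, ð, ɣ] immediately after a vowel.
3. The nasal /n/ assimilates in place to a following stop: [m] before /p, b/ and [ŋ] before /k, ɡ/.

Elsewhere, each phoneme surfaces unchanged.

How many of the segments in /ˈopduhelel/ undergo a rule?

3

Segments that undergo a rule: /u/ → [ə] (rule 1); /e/ → [ə] (rule 1); /e/ → [ə] (rule 1).
All other segments surface unchanged.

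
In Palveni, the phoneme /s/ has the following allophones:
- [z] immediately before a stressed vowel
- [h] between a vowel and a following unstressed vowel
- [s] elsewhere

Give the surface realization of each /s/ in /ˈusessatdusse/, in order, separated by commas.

Occurrence 1 (position 2): between a vowel and a following unstressed vowel → [h].
Occurrence 2 (position 4): no conditioning environment matches → elsewhere allophone [s].
Occurrence 3 (position 5): no conditioning environment matches → elsewhere allophone [s].
Occurrence 4 (position 10): no conditioning environment matches → elsewhere allophone [s].
Occurrence 5 (position 11): no conditioning environment matches → elsewhere allophone [s].

[h], [s], [s], [s], [s]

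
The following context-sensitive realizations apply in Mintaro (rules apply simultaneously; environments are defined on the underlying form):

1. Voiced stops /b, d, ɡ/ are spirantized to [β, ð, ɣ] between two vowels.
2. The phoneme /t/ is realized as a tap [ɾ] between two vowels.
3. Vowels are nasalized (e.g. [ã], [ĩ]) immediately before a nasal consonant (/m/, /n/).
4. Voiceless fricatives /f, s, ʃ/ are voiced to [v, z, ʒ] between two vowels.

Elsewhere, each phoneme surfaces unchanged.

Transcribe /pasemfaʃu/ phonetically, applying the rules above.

/p/ (word-initial): no rule targets it → [p].
/a/ (between /p/ and /s/) is in the target of rule 3 but the environment (before a nasal consonant) is not met → [a].
Rule 4 applies to /s/ (between /a/ and /e/: between two vowels) → [z].
Rule 3 applies to /e/ (between /s/ and /m/: before a nasal consonant) → [ẽ].
/m/ (between /e/ and /f/): no rule targets it → [m].
/f/ (between /m/ and /a/) fails the environment for rule 4, so it stays [f].
/a/ — between /f/ and /ʃ/; rule 3 does not apply here → [a].
/ʃ/ (between /a/ and /u/): between two vowels, so rule 4 applies → [ʒ].
/u/ (word-final) fails the environment for rule 3, so it stays [u].

[pazẽmfaʒu]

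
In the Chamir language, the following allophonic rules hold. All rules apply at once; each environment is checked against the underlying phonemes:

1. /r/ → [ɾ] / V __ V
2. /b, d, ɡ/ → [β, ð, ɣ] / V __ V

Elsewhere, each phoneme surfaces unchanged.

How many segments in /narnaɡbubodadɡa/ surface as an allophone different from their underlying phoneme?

2

Segments that undergo a rule: /b/ → [β] (rule 2); /d/ → [ð] (rule 2).
All other segments surface unchanged.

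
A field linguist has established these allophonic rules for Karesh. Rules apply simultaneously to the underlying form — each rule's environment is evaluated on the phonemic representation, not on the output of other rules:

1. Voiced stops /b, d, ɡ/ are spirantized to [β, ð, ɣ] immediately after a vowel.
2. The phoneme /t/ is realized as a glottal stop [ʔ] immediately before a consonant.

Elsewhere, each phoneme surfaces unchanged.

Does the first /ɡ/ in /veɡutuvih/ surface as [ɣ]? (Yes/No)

Yes

/ɡ/ meets the environment for rule 1 (immediately after a vowel) → [ɣ].
The actual realization is [ɣ], which matches [ɣ].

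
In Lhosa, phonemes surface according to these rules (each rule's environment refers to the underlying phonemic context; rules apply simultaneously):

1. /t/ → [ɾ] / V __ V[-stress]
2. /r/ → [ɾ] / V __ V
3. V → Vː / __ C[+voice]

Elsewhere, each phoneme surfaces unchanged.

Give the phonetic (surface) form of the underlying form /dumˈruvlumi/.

[duːmˈruːvluːmi]

/d/ — not in any rule's target class → [d].
Rule 3 applies to /u/ (between /d/ and /m/: before a voiced consonant) → [uː].
/m/ (between /u/ and /r/) is unaffected → [m].
/r/ (between /m/ and /u/) fails the environment for rule 2, so it stays [r].
/u/ (between /r/ and /v/): before a voiced consonant, so rule 3 applies → [uː].
/v/ stays [v].
/l/ — not in any rule's target class → [l].
/u/ meets the environment for rule 3 (before a voiced consonant) → [uː].
/m/ (between /u/ and /i/): no rule targets it → [m].
/i/ (word-final) is in the target of rule 3 but the environment (before a voiced consonant) is not met → [i].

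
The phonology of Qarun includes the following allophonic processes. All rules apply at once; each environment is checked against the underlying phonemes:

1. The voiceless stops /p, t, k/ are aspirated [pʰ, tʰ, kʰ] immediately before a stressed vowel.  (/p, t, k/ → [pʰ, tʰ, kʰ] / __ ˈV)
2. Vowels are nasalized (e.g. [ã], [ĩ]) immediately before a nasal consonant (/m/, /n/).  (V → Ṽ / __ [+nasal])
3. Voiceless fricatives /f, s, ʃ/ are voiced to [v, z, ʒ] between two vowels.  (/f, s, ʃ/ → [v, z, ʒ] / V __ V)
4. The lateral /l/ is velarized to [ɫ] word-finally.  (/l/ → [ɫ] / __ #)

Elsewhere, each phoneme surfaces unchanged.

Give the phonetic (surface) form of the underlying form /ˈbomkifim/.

/b/ — not in any rule's target class → [b].
/o/ meets the environment for rule 2 (before a nasal consonant) → [õ].
/m/ stays [m].
/k/ (between /m/ and /i/): rule 1 targets it, but not immediately before a stressed vowel → unchanged [k].
/i/ (between /k/ and /f/) fails the environment for rule 2, so it stays [i].
Rule 3 applies to /f/ (between /i/ and /i/: between two vowels) → [v].
/i/ (between /f/ and /m/) occurs before a nasal consonant → [ĩ] by rule 2.
/m/ (word-final): no rule targets it → [m].

[ˈbõmkivĩm]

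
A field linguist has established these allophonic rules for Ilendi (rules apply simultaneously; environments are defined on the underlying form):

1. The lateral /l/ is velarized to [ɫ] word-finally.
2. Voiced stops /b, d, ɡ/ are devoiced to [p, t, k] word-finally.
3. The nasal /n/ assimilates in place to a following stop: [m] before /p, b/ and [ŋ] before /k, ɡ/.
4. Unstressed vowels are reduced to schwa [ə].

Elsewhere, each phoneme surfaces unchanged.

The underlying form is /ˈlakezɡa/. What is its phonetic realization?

/l/ (word-initial): rule 1 targets it, but not word-finally → unchanged [l].
/a/ (between /l/ and /k/) is in the target of rule 4 but the environment (in an unstressed syllable) is not met → [a].
/k/ — not in any rule's target class → [k].
/e/ (between /k/ and /z/) occurs in an unstressed syllable → [ə] by rule 4.
/z/ (between /e/ and /ɡ/) is unaffected → [z].
/ɡ/ — between /z/ and /a/; rule 2 does not apply here → [ɡ].
Rule 4 applies to /a/ (word-final: in an unstressed syllable) → [ə].

[ˈlakəzɡə]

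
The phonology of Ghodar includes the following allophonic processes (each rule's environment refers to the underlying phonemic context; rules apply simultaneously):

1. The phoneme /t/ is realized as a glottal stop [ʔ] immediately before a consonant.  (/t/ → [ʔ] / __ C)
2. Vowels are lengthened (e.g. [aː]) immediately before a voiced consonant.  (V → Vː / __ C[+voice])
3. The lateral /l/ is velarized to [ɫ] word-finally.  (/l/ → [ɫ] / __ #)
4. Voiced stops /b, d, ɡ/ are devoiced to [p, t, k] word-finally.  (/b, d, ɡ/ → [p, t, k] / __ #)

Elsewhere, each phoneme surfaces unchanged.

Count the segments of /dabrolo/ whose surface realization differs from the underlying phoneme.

Segments that undergo a rule: /a/ → [aː] (rule 2); /o/ → [oː] (rule 2).
All other segments surface unchanged.

2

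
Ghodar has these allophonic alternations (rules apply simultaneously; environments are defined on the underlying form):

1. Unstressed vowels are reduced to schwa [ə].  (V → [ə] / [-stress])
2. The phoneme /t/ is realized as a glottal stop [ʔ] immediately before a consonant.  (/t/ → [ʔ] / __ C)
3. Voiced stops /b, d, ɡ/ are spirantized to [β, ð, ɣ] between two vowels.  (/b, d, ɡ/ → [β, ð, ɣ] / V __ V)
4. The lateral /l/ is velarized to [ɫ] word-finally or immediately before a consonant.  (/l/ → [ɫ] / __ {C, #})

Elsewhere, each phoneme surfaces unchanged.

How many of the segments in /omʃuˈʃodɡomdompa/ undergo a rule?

5

Segments that undergo a rule: /o/ → [ə] (rule 1); /u/ → [ə] (rule 1); /o/ → [ə] (rule 1); /o/ → [ə] (rule 1); /a/ → [ə] (rule 1).
All other segments surface unchanged.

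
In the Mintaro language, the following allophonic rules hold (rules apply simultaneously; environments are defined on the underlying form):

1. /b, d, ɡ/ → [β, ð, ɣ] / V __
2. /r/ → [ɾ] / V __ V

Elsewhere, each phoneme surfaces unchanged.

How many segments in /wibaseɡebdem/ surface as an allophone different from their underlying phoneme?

Segments that undergo a rule: /b/ → [β] (rule 1); /ɡ/ → [ɣ] (rule 1); /b/ → [β] (rule 1).
All other segments surface unchanged.

3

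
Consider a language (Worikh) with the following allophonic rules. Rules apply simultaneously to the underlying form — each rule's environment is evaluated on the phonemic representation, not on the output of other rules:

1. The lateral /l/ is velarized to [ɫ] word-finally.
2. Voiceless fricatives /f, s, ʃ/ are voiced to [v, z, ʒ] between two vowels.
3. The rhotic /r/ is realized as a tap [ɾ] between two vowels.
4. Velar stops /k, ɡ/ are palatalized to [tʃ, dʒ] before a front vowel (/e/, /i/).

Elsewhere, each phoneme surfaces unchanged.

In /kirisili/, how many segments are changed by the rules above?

3

Segments that undergo a rule: /k/ → [tʃ] (rule 4); /r/ → [ɾ] (rule 3); /s/ → [z] (rule 2).
All other segments surface unchanged.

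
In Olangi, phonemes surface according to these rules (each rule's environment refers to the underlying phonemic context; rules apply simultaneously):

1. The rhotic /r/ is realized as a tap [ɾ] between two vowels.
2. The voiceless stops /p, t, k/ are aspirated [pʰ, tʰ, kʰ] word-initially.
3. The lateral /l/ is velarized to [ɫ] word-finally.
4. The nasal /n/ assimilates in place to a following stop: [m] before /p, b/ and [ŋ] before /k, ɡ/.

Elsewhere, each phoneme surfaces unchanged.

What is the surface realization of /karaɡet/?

[kʰaɾaɡet]

/k/ (word-initial) occurs word-initially → [kʰ] by rule 2.
/a/ — not in any rule's target class → [a].
Rule 1 applies to /r/ (between /a/ and /a/: between two vowels) → [ɾ].
/a/ — not in any rule's target class → [a].
/ɡ/ (between /a/ and /e/) is unaffected → [ɡ].
/e/ (between /ɡ/ and /t/): no rule targets it → [e].
/t/ (word-final) fails the environment for rule 2, so it stays [t].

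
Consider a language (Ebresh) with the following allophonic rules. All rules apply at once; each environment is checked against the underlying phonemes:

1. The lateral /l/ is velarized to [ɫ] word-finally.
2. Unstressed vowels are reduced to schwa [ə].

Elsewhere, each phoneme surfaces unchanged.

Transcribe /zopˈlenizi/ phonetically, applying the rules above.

/z/ (word-initial) is unaffected → [z].
/o/ — between /z/ and /p/, in an unstressed syllable — surfaces as [ə] (rule 2).
/p/ — not in any rule's target class → [p].
/l/ (between /p/ and /e/) fails the environment for rule 1, so it stays [l].
/e/ — between /l/ and /n/; rule 2 does not apply here → [e].
/n/ (between /e/ and /i/): no rule targets it → [n].
/i/ (between /n/ and /z/): in an unstressed syllable, so rule 2 applies → [ə].
/z/ (between /i/ and /i/): no rule targets it → [z].
/i/ (word-final) occurs in an unstressed syllable → [ə] by rule 2.

[zəpˈlenəzə]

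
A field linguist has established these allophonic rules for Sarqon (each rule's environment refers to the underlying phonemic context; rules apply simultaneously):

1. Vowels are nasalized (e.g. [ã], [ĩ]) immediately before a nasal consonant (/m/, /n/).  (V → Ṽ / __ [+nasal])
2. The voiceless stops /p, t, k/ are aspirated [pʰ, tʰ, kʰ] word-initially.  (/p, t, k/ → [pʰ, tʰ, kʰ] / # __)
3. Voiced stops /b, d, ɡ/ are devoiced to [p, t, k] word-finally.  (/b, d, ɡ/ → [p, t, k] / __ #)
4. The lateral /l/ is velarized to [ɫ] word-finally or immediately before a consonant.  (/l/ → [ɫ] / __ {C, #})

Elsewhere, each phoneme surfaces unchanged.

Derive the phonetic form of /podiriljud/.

Rule 2 applies to /p/ (word-initial: word-initially) → [pʰ].
/o/ — between /p/ and /d/; rule 1 does not apply here → [o].
/d/ (between /o/ and /i/) fails the environment for rule 3, so it stays [d].
/i/ — between /d/ and /r/; rule 1 does not apply here → [i].
/r/ (between /i/ and /i/) is unaffected → [r].
/i/ (between /r/ and /l/) fails the environment for rule 1, so it stays [i].
/l/ (between /i/ and /j/): word-finally or immediately before a consonant, so rule 4 applies → [ɫ].
/j/ stays [j].
/u/ (between /j/ and /d/): rule 1 targets it, but not before a nasal consonant → unchanged [u].
/d/ meets the environment for rule 3 (word-finally) → [t].

[pʰodiriɫjut]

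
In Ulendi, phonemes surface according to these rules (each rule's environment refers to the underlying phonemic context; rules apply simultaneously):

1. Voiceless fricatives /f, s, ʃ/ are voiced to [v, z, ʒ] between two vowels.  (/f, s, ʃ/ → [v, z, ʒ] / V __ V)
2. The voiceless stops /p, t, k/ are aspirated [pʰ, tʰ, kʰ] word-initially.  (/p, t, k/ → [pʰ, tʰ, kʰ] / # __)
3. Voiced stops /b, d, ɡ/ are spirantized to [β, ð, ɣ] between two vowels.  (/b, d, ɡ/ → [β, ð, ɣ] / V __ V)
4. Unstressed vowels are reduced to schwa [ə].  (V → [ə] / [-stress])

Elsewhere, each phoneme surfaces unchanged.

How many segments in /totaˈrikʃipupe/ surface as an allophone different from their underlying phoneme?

Segments that undergo a rule: /t/ → [tʰ] (rule 2); /o/ → [ə] (rule 4); /a/ → [ə] (rule 4); /i/ → [ə] (rule 4); /u/ → [ə] (rule 4); /e/ → [ə] (rule 4).
All other segments surface unchanged.

6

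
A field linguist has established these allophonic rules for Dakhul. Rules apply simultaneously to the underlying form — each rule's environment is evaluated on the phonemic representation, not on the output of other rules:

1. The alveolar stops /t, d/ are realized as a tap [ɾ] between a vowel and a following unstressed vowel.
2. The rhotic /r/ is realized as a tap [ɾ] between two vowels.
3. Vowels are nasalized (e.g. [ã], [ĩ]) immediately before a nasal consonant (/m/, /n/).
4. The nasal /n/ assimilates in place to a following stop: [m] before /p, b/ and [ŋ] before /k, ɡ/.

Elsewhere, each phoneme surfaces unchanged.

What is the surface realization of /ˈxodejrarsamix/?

[ˈxoɾejrarsãmix]

/o/ (between /x/ and /d/): rule 3 targets it, but not before a nasal consonant → unchanged [o].
/d/ (between /o/ and /e/) occurs between a vowel and a following unstressed vowel → [ɾ] by rule 1.
/e/ (between /d/ and /j/) fails the environment for rule 3, so it stays [e].
/r/ (between /j/ and /a/) fails the environment for rule 2, so it stays [r].
/a/ (between /r/ and /r/): rule 3 targets it, but not before a nasal consonant → unchanged [a].
/r/ (between /a/ and /s/): rule 2 targets it, but not between two vowels → unchanged [r].
/a/ — between /s/ and /m/, before a nasal consonant — surfaces as [ã] (rule 3).
/i/ (between /m/ and /x/) fails the environment for rule 3, so it stays [i].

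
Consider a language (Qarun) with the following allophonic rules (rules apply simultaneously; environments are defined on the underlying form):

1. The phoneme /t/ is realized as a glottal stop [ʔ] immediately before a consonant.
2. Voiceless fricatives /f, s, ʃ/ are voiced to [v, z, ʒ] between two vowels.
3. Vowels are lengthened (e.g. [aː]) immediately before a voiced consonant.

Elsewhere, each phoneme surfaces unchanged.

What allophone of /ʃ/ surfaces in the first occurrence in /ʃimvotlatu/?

/ʃ/ — word-initial; rule 2 does not apply here → [ʃ].

[ʃ]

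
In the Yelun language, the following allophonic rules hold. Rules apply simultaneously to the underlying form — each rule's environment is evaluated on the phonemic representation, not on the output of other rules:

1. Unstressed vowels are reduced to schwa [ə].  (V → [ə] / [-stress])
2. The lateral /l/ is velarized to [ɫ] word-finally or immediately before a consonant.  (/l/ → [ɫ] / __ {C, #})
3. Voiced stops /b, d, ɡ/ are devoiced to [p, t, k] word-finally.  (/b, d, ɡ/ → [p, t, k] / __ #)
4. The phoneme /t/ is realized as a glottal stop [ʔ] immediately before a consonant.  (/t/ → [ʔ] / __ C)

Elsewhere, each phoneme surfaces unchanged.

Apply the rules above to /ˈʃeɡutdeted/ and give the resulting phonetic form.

[ˈʃeɡəʔdətət]

/e/ (between /ʃ/ and /ɡ/) is in the target of rule 1 but the environment (in an unstressed syllable) is not met → [e].
/ɡ/ — between /e/ and /u/; rule 3 does not apply here → [ɡ].
/u/ (between /ɡ/ and /t/): in an unstressed syllable, so rule 1 applies → [ə].
/t/ meets the environment for rule 4 (immediately before a consonant) → [ʔ].
/d/ — between /t/ and /e/; rule 3 does not apply here → [d].
Rule 1 applies to /e/ (between /d/ and /t/: in an unstressed syllable) → [ə].
/t/ (between /e/ and /e/) fails the environment for rule 4, so it stays [t].
/e/ — between /t/ and /d/, in an unstressed syllable — surfaces as [ə] (rule 1).
/d/ (word-final): word-finally, so rule 3 applies → [t].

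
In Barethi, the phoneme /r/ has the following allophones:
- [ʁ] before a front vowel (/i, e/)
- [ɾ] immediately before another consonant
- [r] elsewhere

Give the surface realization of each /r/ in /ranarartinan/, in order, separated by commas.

Occurrence 1 (position 1): no conditioning environment matches → elsewhere allophone [r].
Occurrence 2 (position 5): no conditioning environment matches → elsewhere allophone [r].
Occurrence 3 (position 7): immediately before another consonant → [ɾ].

[r], [r], [ɾ]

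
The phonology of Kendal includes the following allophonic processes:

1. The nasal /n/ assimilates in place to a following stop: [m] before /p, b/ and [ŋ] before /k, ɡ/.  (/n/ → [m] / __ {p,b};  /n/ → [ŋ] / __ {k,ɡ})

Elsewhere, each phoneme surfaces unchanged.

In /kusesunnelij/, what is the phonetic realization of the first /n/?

[n]

/n/ — between /u/ and /n/; rule 1 does not apply here → [n].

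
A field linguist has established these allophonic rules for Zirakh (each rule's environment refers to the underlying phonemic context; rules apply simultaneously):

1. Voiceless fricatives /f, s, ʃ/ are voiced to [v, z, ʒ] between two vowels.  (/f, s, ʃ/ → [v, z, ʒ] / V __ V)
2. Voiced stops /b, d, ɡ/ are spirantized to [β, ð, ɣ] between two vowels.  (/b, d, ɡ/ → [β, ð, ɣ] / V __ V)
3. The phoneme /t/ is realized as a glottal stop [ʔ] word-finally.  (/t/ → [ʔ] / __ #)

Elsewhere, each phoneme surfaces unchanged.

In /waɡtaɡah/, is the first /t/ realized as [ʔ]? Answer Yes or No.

/t/ (between /ɡ/ and /a/) is in the target of rule 3 but the environment (word-finally) is not met → [t].
The actual realization is [t], not [ʔ].

No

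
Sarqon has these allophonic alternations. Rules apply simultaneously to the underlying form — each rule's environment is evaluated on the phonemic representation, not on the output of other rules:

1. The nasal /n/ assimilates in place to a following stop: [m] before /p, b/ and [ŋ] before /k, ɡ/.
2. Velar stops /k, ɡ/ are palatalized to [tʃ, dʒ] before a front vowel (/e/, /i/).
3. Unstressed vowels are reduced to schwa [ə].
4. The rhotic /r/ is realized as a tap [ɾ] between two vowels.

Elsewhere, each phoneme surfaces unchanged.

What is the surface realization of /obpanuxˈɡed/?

[əbpənəxˈdʒed]

/o/ meets the environment for rule 3 (in an unstressed syllable) → [ə].
/b/ (between /o/ and /p/) is unaffected → [b].
/p/ stays [p].
Rule 3 applies to /a/ (between /p/ and /n/: in an unstressed syllable) → [ə].
/n/ (between /a/ and /u/) fails the environment for rule 1, so it stays [n].
/u/ — between /n/ and /x/, in an unstressed syllable — surfaces as [ə] (rule 3).
/x/ (between /u/ and /ɡ/) is unaffected → [x].
Rule 2 applies to /ɡ/ (between /x/ and /e/: before a front vowel) → [dʒ].
/e/ (between /ɡ/ and /d/) is in the target of rule 3 but the environment (in an unstressed syllable) is not met → [e].
/d/ stays [d].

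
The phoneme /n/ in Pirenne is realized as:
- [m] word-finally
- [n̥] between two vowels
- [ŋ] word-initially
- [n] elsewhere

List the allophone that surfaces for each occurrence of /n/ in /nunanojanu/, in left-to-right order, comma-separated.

[ŋ], [n̥], [n̥], [n̥]

Occurrence 1 (position 1): word-initially → [ŋ].
Occurrence 2 (position 3): between two vowels → [n̥].
Occurrence 3 (position 5): between two vowels → [n̥].
Occurrence 4 (position 9): between two vowels → [n̥].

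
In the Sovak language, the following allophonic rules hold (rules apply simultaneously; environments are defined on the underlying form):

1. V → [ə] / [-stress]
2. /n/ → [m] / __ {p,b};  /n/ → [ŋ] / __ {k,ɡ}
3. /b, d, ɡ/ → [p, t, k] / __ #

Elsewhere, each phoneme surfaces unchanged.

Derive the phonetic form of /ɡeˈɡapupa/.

[ɡəˈɡapəpə]

/ɡ/ — word-initial; rule 3 does not apply here → [ɡ].
Rule 1 applies to /e/ (between /ɡ/ and /ɡ/: in an unstressed syllable) → [ə].
/ɡ/ (between /e/ and /a/) fails the environment for rule 3, so it stays [ɡ].
/a/ (between /ɡ/ and /p/) fails the environment for rule 1, so it stays [a].
/u/ (between /p/ and /p/): in an unstressed syllable, so rule 1 applies → [ə].
/a/ (word-final) occurs in an unstressed syllable → [ə] by rule 1.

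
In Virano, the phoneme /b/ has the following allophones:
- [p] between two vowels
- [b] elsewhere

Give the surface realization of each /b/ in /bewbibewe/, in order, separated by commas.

[b], [b], [p]

Occurrence 1 (position 1): no conditioning environment matches → elsewhere allophone [b].
Occurrence 2 (position 4): no conditioning environment matches → elsewhere allophone [b].
Occurrence 3 (position 6): between two vowels → [p].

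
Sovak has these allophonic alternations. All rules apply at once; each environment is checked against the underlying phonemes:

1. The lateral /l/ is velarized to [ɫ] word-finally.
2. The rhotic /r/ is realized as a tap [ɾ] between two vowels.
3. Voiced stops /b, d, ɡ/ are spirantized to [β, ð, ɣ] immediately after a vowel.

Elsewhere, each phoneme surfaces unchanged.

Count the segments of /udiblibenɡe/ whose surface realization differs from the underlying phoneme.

Segments that undergo a rule: /d/ → [ð] (rule 3); /b/ → [β] (rule 3); /b/ → [β] (rule 3).
All other segments surface unchanged.

3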